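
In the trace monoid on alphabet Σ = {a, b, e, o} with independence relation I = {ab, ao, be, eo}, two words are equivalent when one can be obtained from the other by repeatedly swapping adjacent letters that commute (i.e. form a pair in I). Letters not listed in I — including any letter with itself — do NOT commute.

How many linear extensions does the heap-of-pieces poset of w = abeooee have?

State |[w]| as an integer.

#0=a has no predecessor
#1=b has no predecessor
#2=e depends on [0:a]
#3=o depends on [1:b]
#4=o depends on [3:o]
#5=e depends on [2:e]
#6=e depends on [5:e]
sources: [0:a, 1:b]
N(rest) = Σ N(rest − s) over sources s of rest; N(one piece) = 1:
  size 1 → [4]=1  [6]=1
  size 2 → [3,4]=1  [4,6]=2  [5,6]=1
  size 3 → [1,3,4]=1  [2,5,6]=1  [3,4,6]=3  [4,5,6]=3
  size 4 → [0,2,5,6]=1  [1,3,4,6]=4  [2,4,5,6]=4  [3,4,5,6]=6
  size 5 → [0,2,4,5,6]=5  [1,3,4,5,6]=10  [2,3,4,5,6]=10
  first=0(a) contributes 20
  first=1(b) contributes 15
|[w]| = 35

35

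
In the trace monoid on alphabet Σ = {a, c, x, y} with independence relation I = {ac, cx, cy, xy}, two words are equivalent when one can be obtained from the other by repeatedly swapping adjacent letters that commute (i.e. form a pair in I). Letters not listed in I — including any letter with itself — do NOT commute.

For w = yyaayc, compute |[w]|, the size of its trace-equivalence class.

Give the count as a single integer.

0(y) covers ∅
1(y) covers 0:y
2(a) covers 1:y
3(a) covers 2:a
4(y) covers 3:a
5(c) covers ∅
floor of heap: 0:y, 5:c
completions by unplaced set U, small U first (add the entries for U minus each lowest piece of U):
  |U|=1: {4}:1  {5}:1
  |U|=2: {3,4}:1  {4,5}:2
  |U|=3: {2,3,4}:1  {3,4,5}:3
  |U|=4: {1,2,3,4}:1  {2,3,4,5}:4
  start at 0(y): 5
  start at 5(c): 1
sum over floor = 6

6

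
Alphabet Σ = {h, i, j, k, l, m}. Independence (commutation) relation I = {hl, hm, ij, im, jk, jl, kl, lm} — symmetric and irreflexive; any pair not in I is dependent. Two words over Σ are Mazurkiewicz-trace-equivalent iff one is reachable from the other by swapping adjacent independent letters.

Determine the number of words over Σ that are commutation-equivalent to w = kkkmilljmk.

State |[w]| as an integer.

0(k) covers ∅
1(k) covers 0:k
2(k) covers 1:k
3(m) covers 2:k
4(i) covers 2:k
5(l) covers 4:i
6(l) covers 5:l
7(j) covers 3:m
8(m) covers 7:j
9(k) covers 4:i, 8:m
floor of heap: 0:k
completions by unplaced set U, small U first (add the entries for U minus each lowest piece of U):
  |U|=1: {6}:1  {9}:1
  |U|=2: {5,6}:1  {6,9}:2  {8,9}:1
  |U|=3: {5,6,9}:3  {6,8,9}:3  {7,8,9}:1
  |U|=4: {3,7,8,9}:1  {4,5,6,9}:3  {5,6,8,9}:6  {6,7,8,9}:4
  |U|=5: {3,6,7,8,9}:5  {4,5,6,8,9}:9  {5,6,7,8,9}:10
  |U|=6: {3,5,6,7,8,9}:15  {4,5,6,7,8,9}:19
  |U|=7: {3,4,5,6,7,8,9}:34
  |U|=8: {2,3,4,5,6,7,8,9}:34
  start at 0(k): 34

34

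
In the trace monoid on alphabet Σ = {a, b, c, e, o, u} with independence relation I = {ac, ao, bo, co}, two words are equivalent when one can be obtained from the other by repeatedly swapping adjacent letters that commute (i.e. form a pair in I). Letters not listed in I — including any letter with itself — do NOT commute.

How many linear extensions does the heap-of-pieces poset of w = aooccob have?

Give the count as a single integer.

105

#0=a has no predecessor
#1=o has no predecessor
#2=o depends on [1:o]
#3=c has no predecessor
#4=c depends on [3:c]
#5=o depends on [2:o]
#6=b depends on [0:a, 4:c]
sources: [0:a, 1:o, 3:c]
N(rest) = Σ N(rest − s) over sources s of rest; N(one piece) = 1:
  size 1 → [5]=1  [6]=1
  size 2 → [0,6]=1  [2,5]=1  [4,6]=1  [5,6]=2
  size 3 → [0,4,6]=2  [0,5,6]=3  [1,2,5]=1  [2,5,6]=3  [3,4,6]=1  [4,5,6]=3
  size 4 → [0,2,5,6]=6  [0,3,4,6]=3  [0,4,5,6]=8  [1,2,5,6]=4  [2,4,5,6]=6  [3,4,5,6]=4
  size 5 → [0,1,2,5,6]=10  [0,2,4,5,6]=20  [0,3,4,5,6]=15  [1,2,4,5,6]=10  [2,3,4,5,6]=10
  first=0(a) contributes 20
  first=1(o) contributes 45
  first=3(c) contributes 40
|[w]| = 105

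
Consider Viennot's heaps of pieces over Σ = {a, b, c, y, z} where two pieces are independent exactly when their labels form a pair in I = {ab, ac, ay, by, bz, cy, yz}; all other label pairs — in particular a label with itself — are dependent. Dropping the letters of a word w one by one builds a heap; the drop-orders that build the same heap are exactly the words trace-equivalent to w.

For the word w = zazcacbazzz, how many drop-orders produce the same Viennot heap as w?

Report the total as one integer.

28

piece 0:z — minimal
piece 1:a rests on {0:z}
piece 2:z rests on {1:a}
piece 3:c rests on {2:z}
piece 4:a rests on {2:z}
piece 5:c rests on {3:c}
piece 6:b rests on {5:c}
piece 7:a rests on {4:a}
piece 8:z rests on {5:c, 7:a}
piece 9:z rests on {8:z}
piece 10:z rests on {9:z}
minimal pieces: {0:z}
ways to finish when only these pieces remain (= sum over removing one remaining piece with nothing left below it):
  1 left: {6}→1  {10}→1
  2 left: {6,10}→2  {9,10}→1
  3 left: {6,9,10}→3  {8,9,10}→1
  4 left: {6,8,9,10}→4  {7,8,9,10}→1
  5 left: {4,7,8,9,10}→1  {5,6,8,9,10}→4  {6,7,8,9,10}→5
  6 left: {3,5,6,8,9,10}→4  {4,6,7,8,9,10}→6  {5,6,7,8,9,10}→9
  7 left: {3,5,6,7,8,9,10}→13  {4,5,6,7,8,9,10}→15
  8 left: {3,4,5,6,7,8,9,10}→28
  9 left: {2,3,4,5,6,7,8,9,10}→28
  placing 0:z first → 28 extensions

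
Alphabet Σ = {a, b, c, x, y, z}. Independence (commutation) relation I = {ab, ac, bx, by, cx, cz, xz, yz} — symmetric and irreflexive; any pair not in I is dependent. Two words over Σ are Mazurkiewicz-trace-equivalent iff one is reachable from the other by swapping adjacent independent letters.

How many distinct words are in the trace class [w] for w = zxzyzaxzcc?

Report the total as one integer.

0(z) covers ∅
1(x) covers ∅
2(z) covers 0:z
3(y) covers 1:x
4(z) covers 2:z
5(a) covers 3:y, 4:z
6(x) covers 5:a
7(z) covers 5:a
8(c) covers 3:y
9(c) covers 8:c
floor of heap: 0:z, 1:x
completions by unplaced set U, small U first (add the entries for U minus each lowest piece of U):
  |U|=1: {6}:1  {7}:1  {9}:1
  |U|=2: {6,7}:2  {6,9}:2  {7,9}:2  {8,9}:1
  |U|=3: {5,6,7}:2  {6,7,9}:6  {6,8,9}:3  {7,8,9}:3
  |U|=4: {4,5,6,7}:2  {5,6,7,9}:8  {6,7,8,9}:12
  |U|=5: {2,4,5,6,7}:2  {4,5,6,7,9}:10  {5,6,7,8,9}:20
  |U|=6: {0,2,4,5,6,7}:2  {2,4,5,6,7,9}:12  {3,5,6,7,8,9}:20  {4,5,6,7,8,9}:30
  |U|=7: {0,2,4,5,6,7,9}:14  {1,3,5,6,7,8,9}:20  {2,4,5,6,7,8,9}:42  {3,4,5,6,7,8,9}:50
  |U|=8: {0,2,4,5,6,7,8,9}:56  {1,3,4,5,6,7,8,9}:70  {2,3,4,5,6,7,8,9}:92
  start at 0(z): 162
  start at 1(x): 148
sum over floor = 310

310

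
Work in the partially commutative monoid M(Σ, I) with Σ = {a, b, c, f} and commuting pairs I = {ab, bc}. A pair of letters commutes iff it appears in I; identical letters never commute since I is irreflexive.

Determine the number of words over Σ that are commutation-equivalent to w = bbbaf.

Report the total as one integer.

piece 0:b — minimal
piece 1:b rests on {0:b}
piece 2:b rests on {1:b}
piece 3:a — minimal
piece 4:f rests on {2:b, 3:a}
minimal pieces: {0:b, 3:a}
ways to finish when only these pieces remain (= sum over removing one remaining piece with nothing left below it):
  1 left: {4}→1
  2 left: {2,4}→1  {3,4}→1
  3 left: {1,2,4}→1  {2,3,4}→2
  placing 0:b first → 3 extensions
  placing 3:a first → 1 extensions
total linear extensions = 4

4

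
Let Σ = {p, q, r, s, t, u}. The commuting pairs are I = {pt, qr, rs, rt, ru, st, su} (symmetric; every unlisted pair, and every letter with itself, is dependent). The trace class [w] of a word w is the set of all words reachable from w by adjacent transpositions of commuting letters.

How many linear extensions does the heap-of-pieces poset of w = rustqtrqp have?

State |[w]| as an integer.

84

0(r) covers ∅
1(u) covers ∅
2(s) covers ∅
3(t) covers 1:u
4(q) covers 2:s, 3:t
5(t) covers 4:q
6(r) covers 0:r
7(q) covers 5:t
8(p) covers 6:r, 7:q
floor of heap: 0:r, 1:u, 2:s
completions by unplaced set U, small U first (add the entries for U minus each lowest piece of U):
  |U|=1: {8}:1
  |U|=2: {6,8}:1  {7,8}:1
  |U|=3: {0,6,8}:1  {5,7,8}:1  {6,7,8}:2
  |U|=4: {0,6,7,8}:3  {4,5,7,8}:1  {5,6,7,8}:3
  |U|=5: {0,5,6,7,8}:6  {2,4,5,7,8}:1  {3,4,5,7,8}:1  {4,5,6,7,8}:4
  |U|=6: {0,4,5,6,7,8}:10  {1,3,4,5,7,8}:1  {2,3,4,5,7,8}:2  {2,4,5,6,7,8}:5  {3,4,5,6,7,8}:5
  |U|=7: {0,2,4,5,6,7,8}:15  {0,3,4,5,6,7,8}:15  {1,2,3,4,5,7,8}:3  {1,3,4,5,6,7,8}:6  {2,3,4,5,6,7,8}:12
  start at 0(r): 21
  start at 1(u): 42
  start at 2(s): 21
sum over floor = 84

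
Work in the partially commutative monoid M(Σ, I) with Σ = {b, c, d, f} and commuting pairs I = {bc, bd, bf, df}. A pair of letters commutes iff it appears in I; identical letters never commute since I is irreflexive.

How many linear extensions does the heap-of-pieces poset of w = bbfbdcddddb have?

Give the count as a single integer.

660

piece 0:b — minimal
piece 1:b rests on {0:b}
piece 2:f — minimal
piece 3:b rests on {1:b}
piece 4:d — minimal
piece 5:c rests on {2:f, 4:d}
piece 6:d rests on {5:c}
piece 7:d rests on {6:d}
piece 8:d rests on {7:d}
piece 9:d rests on {8:d}
piece 10:b rests on {3:b}
minimal pieces: {0:b, 2:f, 4:d}
ways to finish when only these pieces remain (= sum over removing one remaining piece with nothing left below it):
  1 left: {9}→1  {10}→1
  2 left: {3,10}→1  {8,9}→1  {9,10}→2
  3 left: {1,3,10}→1  {3,9,10}→3  {7,8,9}→1  {8,9,10}→3
  4 left: {0,1,3,10}→1  {1,3,9,10}→4  {3,8,9,10}→6  {6,7,8,9}→1  {7,8,9,10}→4
  5 left: {0,1,3,9,10}→5  {1,3,8,9,10}→10  {3,7,8,9,10}→10  {5,6,7,8,9}→1  {6,7,8,9,10}→5
  6 left: {0,1,3,8,9,10}→15  {1,3,7,8,9,10}→20  {2,5,6,7,8,9}→1  {3,6,7,8,9,10}→15  {4,5,6,7,8,9}→1  {5,6,7,8,9,10}→6
  7 left: {0,1,3,7,8,9,10}→35  {1,3,6,7,8,9,10}→35  {2,4,5,6,7,8,9}→2  {2,5,6,7,8,9,10}→7  {3,5,6,7,8,9,10}→21  {4,5,6,7,8,9,10}→7
  8 left: {0,1,3,6,7,8,9,10}→70  {1,3,5,6,7,8,9,10}→56  {2,3,5,6,7,8,9,10}→28  {2,4,5,6,7,8,9,10}→16  {3,4,5,6,7,8,9,10}→28
  9 left: {0,1,3,5,6,7,8,9,10}→126  {1,2,3,5,6,7,8,9,10}→84  {1,3,4,5,6,7,8,9,10}→84  {2,3,4,5,6,7,8,9,10}→72
  placing 0:b first → 240 extensions
  placing 2:f first → 210 extensions
  placing 4:d first → 210 extensions
total linear extensions = 660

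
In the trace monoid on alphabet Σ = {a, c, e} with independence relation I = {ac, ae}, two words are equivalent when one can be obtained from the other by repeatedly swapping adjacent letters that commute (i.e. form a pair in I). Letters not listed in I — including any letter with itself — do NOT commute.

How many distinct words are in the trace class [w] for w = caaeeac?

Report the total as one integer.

0(c) covers ∅
1(a) covers ∅
2(a) covers 1:a
3(e) covers 0:c
4(e) covers 3:e
5(a) covers 2:a
6(c) covers 4:e
floor of heap: 0:c, 1:a
completions by unplaced set U, small U first (add the entries for U minus each lowest piece of U):
  |U|=1: {5}:1  {6}:1
  |U|=2: {2,5}:1  {4,6}:1  {5,6}:2
  |U|=3: {1,2,5}:1  {2,5,6}:3  {3,4,6}:1  {4,5,6}:3
  |U|=4: {0,3,4,6}:1  {1,2,5,6}:4  {2,4,5,6}:6  {3,4,5,6}:4
  |U|=5: {0,3,4,5,6}:5  {1,2,4,5,6}:10  {2,3,4,5,6}:10
  start at 0(c): 20
  start at 1(a): 15
sum over floor = 35

35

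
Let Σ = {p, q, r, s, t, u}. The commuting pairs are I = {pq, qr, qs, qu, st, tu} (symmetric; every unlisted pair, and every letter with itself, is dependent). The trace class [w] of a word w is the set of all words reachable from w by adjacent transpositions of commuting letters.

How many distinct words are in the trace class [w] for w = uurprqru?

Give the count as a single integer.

drop 0:u onto floor
drop 1:u onto {0:u}
drop 2:r onto {1:u}
drop 3:p onto {2:r}
drop 4:r onto {3:p}
drop 5:q onto floor
drop 6:r onto {4:r}
drop 7:u onto {6:r}
ground layer = {0:u, 5:q}
drop-orders for the pieces not yet dropped (sum over which currently-grounded one goes next):
  1 to go: {5} 1  {7} 1
  2 to go: {5,7} 2  {6,7} 1
  3 to go: {4,6,7} 1  {5,6,7} 3
  4 to go: {3,4,6,7} 1  {4,5,6,7} 4
  5 to go: {2,3,4,6,7} 1  {3,4,5,6,7} 5
  6 to go: {1,2,3,4,6,7} 1  {2,3,4,5,6,7} 6
  if 0:u drops first: 7 orders
  if 5:q drops first: 1 orders
heap linearizations: 8

8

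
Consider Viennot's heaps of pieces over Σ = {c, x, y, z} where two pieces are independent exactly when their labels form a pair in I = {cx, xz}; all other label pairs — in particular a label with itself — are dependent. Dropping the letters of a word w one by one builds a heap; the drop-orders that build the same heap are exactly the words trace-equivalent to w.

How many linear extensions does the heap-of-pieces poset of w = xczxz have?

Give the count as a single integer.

10

drop 0:x onto floor
drop 1:c onto floor
drop 2:z onto {1:c}
drop 3:x onto {0:x}
drop 4:z onto {2:z}
ground layer = {0:x, 1:c}
drop-orders for the pieces not yet dropped (sum over which currently-grounded one goes next):
  1 to go: {3} 1  {4} 1
  2 to go: {0,3} 1  {2,4} 1  {3,4} 2
  3 to go: {0,3,4} 3  {1,2,4} 1  {2,3,4} 3
  if 0:x drops first: 4 orders
  if 1:c drops first: 6 orders
heap linearizations: 10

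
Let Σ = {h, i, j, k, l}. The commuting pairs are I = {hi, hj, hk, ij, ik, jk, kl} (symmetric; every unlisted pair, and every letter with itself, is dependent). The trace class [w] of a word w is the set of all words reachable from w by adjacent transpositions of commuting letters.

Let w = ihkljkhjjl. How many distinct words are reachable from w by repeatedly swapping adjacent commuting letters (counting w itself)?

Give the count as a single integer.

drop 0:i onto floor
drop 1:h onto floor
drop 2:k onto floor
drop 3:l onto {0:i, 1:h}
drop 4:j onto {3:l}
drop 5:k onto {2:k}
drop 6:h onto {3:l}
drop 7:j onto {4:j}
drop 8:j onto {7:j}
drop 9:l onto {6:h, 8:j}
ground layer = {0:i, 1:h, 2:k}
drop-orders for the pieces not yet dropped (sum over which currently-grounded one goes next):
  1 to go: {5} 1  {9} 1
  2 to go: {2,5} 1  {5,9} 2  {6,9} 1  {8,9} 1
  3 to go: {2,5,9} 3  {5,6,9} 3  {5,8,9} 3  {6,8,9} 2  {7,8,9} 1
  4 to go: {2,5,6,9} 6  {2,5,8,9} 6  {4,7,8,9} 1  {5,6,8,9} 8  {5,7,8,9} 4  {6,7,8,9} 3
  5 to go: {2,5,6,8,9} 20  {2,5,7,8,9} 10  {4,5,7,8,9} 5  {4,6,7,8,9} 4  {5,6,7,8,9} 15
  6 to go: {2,4,5,7,8,9} 15  {2,5,6,7,8,9} 45  {3,4,6,7,8,9} 4  {4,5,6,7,8,9} 24
  7 to go: {0,3,4,6,7,8,9} 4  {1,3,4,6,7,8,9} 4  {2,4,5,6,7,8,9} 84  {3,4,5,6,7,8,9} 28
  8 to go: {0,1,3,4,6,7,8,9} 8  {0,3,4,5,6,7,8,9} 32  {1,3,4,5,6,7,8,9} 32  {2,3,4,5,6,7,8,9} 112
  if 0:i drops first: 144 orders
  if 1:h drops first: 144 orders
  if 2:k drops first: 72 orders
heap linearizations: 360

360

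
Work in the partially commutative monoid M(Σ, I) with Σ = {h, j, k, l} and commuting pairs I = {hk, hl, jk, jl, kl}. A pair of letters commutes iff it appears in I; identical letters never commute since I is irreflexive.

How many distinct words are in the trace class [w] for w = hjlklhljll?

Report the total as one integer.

1260

#0=h has no predecessor
#1=j depends on [0:h]
#2=l has no predecessor
#3=k has no predecessor
#4=l depends on [2:l]
#5=h depends on [1:j]
#6=l depends on [4:l]
#7=j depends on [5:h]
#8=l depends on [6:l]
#9=l depends on [8:l]
sources: [0:h, 2:l, 3:k]
N(rest) = Σ N(rest − s) over sources s of rest; N(one piece) = 1:
  size 1 → [3]=1  [7]=1  [9]=1
  size 2 → [3,7]=2  [3,9]=2  [5,7]=1  [7,9]=2  [8,9]=1
  size 3 → [1,5,7]=1  [3,5,7]=3  [3,7,9]=6  [3,8,9]=3  [5,7,9]=3  [6,8,9]=1  [7,8,9]=3
  size 4 → [0,1,5,7]=1  [1,3,5,7]=4  [1,5,7,9]=4  [3,5,7,9]=12  [3,6,8,9]=4  [3,7,8,9]=12  [4,6,8,9]=1  [5,7,8,9]=6  [6,7,8,9]=4
  size 5 → [0,1,3,5,7]=5  [0,1,5,7,9]=5  [1,3,5,7,9]=20  [1,5,7,8,9]=10  [2,4,6,8,9]=1  [3,4,6,8,9]=5  [3,5,7,8,9]=30  [3,6,7,8,9]=20  [4,6,7,8,9]=5  [5,6,7,8,9]=10
  size 6 → [0,1,3,5,7,9]=30  [0,1,5,7,8,9]=15  [1,3,5,7,8,9]=60  [1,5,6,7,8,9]=20  [2,3,4,6,8,9]=6  [2,4,6,7,8,9]=6  [3,4,6,7,8,9]=30  [3,5,6,7,8,9]=60  [4,5,6,7,8,9]=15
  size 7 → [0,1,3,5,7,8,9]=105  [0,1,5,6,7,8,9]=35  [1,3,5,6,7,8,9]=140  [1,4,5,6,7,8,9]=35  [2,3,4,6,7,8,9]=42  [2,4,5,6,7,8,9]=21  [3,4,5,6,7,8,9]=105
  size 8 → [0,1,3,5,6,7,8,9]=280  [0,1,4,5,6,7,8,9]=70  [1,2,4,5,6,7,8,9]=56  [1,3,4,5,6,7,8,9]=280  [2,3,4,5,6,7,8,9]=168
  first=0(h) contributes 504
  first=2(l) contributes 630
  first=3(k) contributes 126
|[w]| = 1260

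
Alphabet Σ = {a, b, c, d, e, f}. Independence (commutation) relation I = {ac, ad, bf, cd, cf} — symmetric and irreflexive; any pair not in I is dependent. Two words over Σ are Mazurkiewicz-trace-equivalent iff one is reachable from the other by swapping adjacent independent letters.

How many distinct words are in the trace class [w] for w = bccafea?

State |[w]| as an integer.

#0=b has no predecessor
#1=c depends on [0:b]
#2=c depends on [1:c]
#3=a depends on [0:b]
#4=f depends on [3:a]
#5=e depends on [2:c, 4:f]
#6=a depends on [5:e]
sources: [0:b]
N(rest) = Σ N(rest − s) over sources s of rest; N(one piece) = 1:
  size 1 → [6]=1
  size 2 → [5,6]=1
  size 3 → [2,5,6]=1  [4,5,6]=1
  size 4 → [1,2,5,6]=1  [2,4,5,6]=2  [3,4,5,6]=1
  size 5 → [1,2,4,5,6]=3  [2,3,4,5,6]=3
  first=0(b) contributes 6

6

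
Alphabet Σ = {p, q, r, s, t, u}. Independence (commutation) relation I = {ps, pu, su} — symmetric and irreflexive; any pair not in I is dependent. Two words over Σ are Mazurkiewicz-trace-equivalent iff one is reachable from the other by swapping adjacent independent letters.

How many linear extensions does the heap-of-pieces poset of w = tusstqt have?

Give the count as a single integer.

#0=t has no predecessor
#1=u depends on [0:t]
#2=s depends on [0:t]
#3=s depends on [2:s]
#4=t depends on [1:u, 3:s]
#5=q depends on [4:t]
#6=t depends on [5:q]
sources: [0:t]
N(rest) = Σ N(rest − s) over sources s of rest; N(one piece) = 1:
  size 1 → [6]=1
  size 2 → [5,6]=1
  size 3 → [4,5,6]=1
  size 4 → [1,4,5,6]=1  [3,4,5,6]=1
  size 5 → [1,3,4,5,6]=2  [2,3,4,5,6]=1
  first=0(t) contributes 3

3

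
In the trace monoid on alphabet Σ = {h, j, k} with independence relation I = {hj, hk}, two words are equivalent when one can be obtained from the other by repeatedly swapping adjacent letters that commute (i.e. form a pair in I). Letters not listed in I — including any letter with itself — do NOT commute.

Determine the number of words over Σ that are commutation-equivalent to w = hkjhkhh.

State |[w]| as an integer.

#0=h has no predecessor
#1=k has no predecessor
#2=j depends on [1:k]
#3=h depends on [0:h]
#4=k depends on [2:j]
#5=h depends on [3:h]
#6=h depends on [5:h]
sources: [0:h, 1:k]
N(rest) = Σ N(rest − s) over sources s of rest; N(one piece) = 1:
  size 1 → [4]=1  [6]=1
  size 2 → [2,4]=1  [4,6]=2  [5,6]=1
  size 3 → [1,2,4]=1  [2,4,6]=3  [3,5,6]=1  [4,5,6]=3
  size 4 → [0,3,5,6]=1  [1,2,4,6]=4  [2,4,5,6]=6  [3,4,5,6]=4
  size 5 → [0,3,4,5,6]=5  [1,2,4,5,6]=10  [2,3,4,5,6]=10
  first=0(h) contributes 20
  first=1(k) contributes 15
|[w]| = 35

35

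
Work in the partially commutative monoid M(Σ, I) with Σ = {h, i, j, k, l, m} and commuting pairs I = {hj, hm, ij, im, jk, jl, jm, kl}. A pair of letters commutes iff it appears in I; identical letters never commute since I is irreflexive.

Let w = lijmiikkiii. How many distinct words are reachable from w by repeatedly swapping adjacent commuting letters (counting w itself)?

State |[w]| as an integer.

44

0(l) covers ∅
1(i) covers 0:l
2(j) covers ∅
3(m) covers 0:l
4(i) covers 1:i
5(i) covers 4:i
6(k) covers 3:m, 5:i
7(k) covers 6:k
8(i) covers 7:k
9(i) covers 8:i
10(i) covers 9:i
floor of heap: 0:l, 2:j
completions by unplaced set U, small U first (add the entries for U minus each lowest piece of U):
  |U|=1: {2}:1  {10}:1
  |U|=2: {2,10}:2  {9,10}:1
  |U|=3: {2,9,10}:3  {8,9,10}:1
  |U|=4: {2,8,9,10}:4  {7,8,9,10}:1
  |U|=5: {2,7,8,9,10}:5  {6,7,8,9,10}:1
  |U|=6: {2,6,7,8,9,10}:6  {3,6,7,8,9,10}:1  {5,6,7,8,9,10}:1
  |U|=7: {2,3,6,7,8,9,10}:7  {2,5,6,7,8,9,10}:7  {3,5,6,7,8,9,10}:2  {4,5,6,7,8,9,10}:1
  |U|=8: {1,4,5,6,7,8,9,10}:1  {2,3,5,6,7,8,9,10}:16  {2,4,5,6,7,8,9,10}:8  {3,4,5,6,7,8,9,10}:3
  |U|=9: {1,2,4,5,6,7,8,9,10}:9  {1,3,4,5,6,7,8,9,10}:4  {2,3,4,5,6,7,8,9,10}:27
  start at 0(l): 40
  start at 2(j): 4
sum over floor = 44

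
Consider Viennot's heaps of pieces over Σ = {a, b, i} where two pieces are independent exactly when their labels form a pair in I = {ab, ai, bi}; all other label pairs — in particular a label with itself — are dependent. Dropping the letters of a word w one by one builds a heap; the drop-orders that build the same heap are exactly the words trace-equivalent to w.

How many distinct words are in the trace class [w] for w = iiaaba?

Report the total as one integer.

60

piece 0:i — minimal
piece 1:i rests on {0:i}
piece 2:a — minimal
piece 3:a rests on {2:a}
piece 4:b — minimal
piece 5:a rests on {3:a}
minimal pieces: {0:i, 2:a, 4:b}
ways to finish when only these pieces remain (= sum over removing one remaining piece with nothing left below it):
  1 left: {1}→1  {4}→1  {5}→1
  2 left: {0,1}→1  {1,4}→2  {1,5}→2  {3,5}→1  {4,5}→2
  3 left: {0,1,4}→3  {0,1,5}→3  {1,3,5}→3  {1,4,5}→6  {2,3,5}→1  {3,4,5}→3
  4 left: {0,1,3,5}→6  {0,1,4,5}→12  {1,2,3,5}→4  {1,3,4,5}→12  {2,3,4,5}→4
  placing 0:i first → 20 extensions
  placing 2:a first → 30 extensions
  placing 4:b first → 10 extensions
total linear extensions = 60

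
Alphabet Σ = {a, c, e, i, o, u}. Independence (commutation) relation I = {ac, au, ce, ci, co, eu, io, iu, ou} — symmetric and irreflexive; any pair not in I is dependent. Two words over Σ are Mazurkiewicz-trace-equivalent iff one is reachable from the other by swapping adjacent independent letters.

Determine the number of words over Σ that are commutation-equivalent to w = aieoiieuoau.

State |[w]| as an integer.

165

piece 0:a — minimal
piece 1:i rests on {0:a}
piece 2:e rests on {1:i}
piece 3:o rests on {2:e}
piece 4:i rests on {2:e}
piece 5:i rests on {4:i}
piece 6:e rests on {3:o, 5:i}
piece 7:u — minimal
piece 8:o rests on {6:e}
piece 9:a rests on {8:o}
piece 10:u rests on {7:u}
minimal pieces: {0:a, 7:u}
ways to finish when only these pieces remain (= sum over removing one remaining piece with nothing left below it):
  1 left: {9}→1  {10}→1
  2 left: {7,10}→1  {8,9}→1  {9,10}→2
  3 left: {6,8,9}→1  {7,9,10}→3  {8,9,10}→3
  4 left: {3,6,8,9}→1  {5,6,8,9}→1  {6,8,9,10}→4  {7,8,9,10}→6
  5 left: {3,5,6,8,9}→2  {3,6,8,9,10}→5  {4,5,6,8,9}→1  {5,6,8,9,10}→5  {6,7,8,9,10}→10
  6 left: {3,4,5,6,8,9}→3  {3,5,6,8,9,10}→12  {3,6,7,8,9,10}→15  {4,5,6,8,9,10}→6  {5,6,7,8,9,10}→15
  7 left: {2,3,4,5,6,8,9}→3  {3,4,5,6,8,9,10}→21  {3,5,6,7,8,9,10}→42  {4,5,6,7,8,9,10}→21
  8 left: {1,2,3,4,5,6,8,9}→3  {2,3,4,5,6,8,9,10}→24  {3,4,5,6,7,8,9,10}→84
  9 left: {0,1,2,3,4,5,6,8,9}→3  {1,2,3,4,5,6,8,9,10}→27  {2,3,4,5,6,7,8,9,10}→108
  placing 0:a first → 135 extensions
  placing 7:u first → 30 extensions
total linear extensions = 165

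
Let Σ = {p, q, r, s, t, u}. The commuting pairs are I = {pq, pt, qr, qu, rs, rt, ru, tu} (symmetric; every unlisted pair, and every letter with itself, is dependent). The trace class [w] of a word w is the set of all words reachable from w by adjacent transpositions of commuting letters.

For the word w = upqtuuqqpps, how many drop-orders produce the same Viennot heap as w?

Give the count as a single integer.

210

piece 0:u — minimal
piece 1:p rests on {0:u}
piece 2:q — minimal
piece 3:t rests on {2:q}
piece 4:u rests on {1:p}
piece 5:u rests on {4:u}
piece 6:q rests on {3:t}
piece 7:q rests on {6:q}
piece 8:p rests on {5:u}
piece 9:p rests on {8:p}
piece 10:s rests on {7:q, 9:p}
minimal pieces: {0:u, 2:q}
ways to finish when only these pieces remain (= sum over removing one remaining piece with nothing left below it):
  1 left: {10}→1
  2 left: {7,10}→1  {9,10}→1
  3 left: {6,7,10}→1  {7,9,10}→2  {8,9,10}→1
  4 left: {3,6,7,10}→1  {5,8,9,10}→1  {6,7,9,10}→3  {7,8,9,10}→3
  5 left: {2,3,6,7,10}→1  {3,6,7,9,10}→4  {4,5,8,9,10}→1  {5,7,8,9,10}→4  {6,7,8,9,10}→6
  6 left: {1,4,5,8,9,10}→1  {2,3,6,7,9,10}→5  {3,6,7,8,9,10}→10  {4,5,7,8,9,10}→5  {5,6,7,8,9,10}→10
  7 left: {0,1,4,5,8,9,10}→1  {1,4,5,7,8,9,10}→6  {2,3,6,7,8,9,10}→15  {3,5,6,7,8,9,10}→20  {4,5,6,7,8,9,10}→15
  8 left: {0,1,4,5,7,8,9,10}→7  {1,4,5,6,7,8,9,10}→21  {2,3,5,6,7,8,9,10}→35  {3,4,5,6,7,8,9,10}→35
  9 left: {0,1,4,5,6,7,8,9,10}→28  {1,3,4,5,6,7,8,9,10}→56  {2,3,4,5,6,7,8,9,10}→70
  placing 0:u first → 126 extensions
  placing 2:q first → 84 extensions
total linear extensions = 210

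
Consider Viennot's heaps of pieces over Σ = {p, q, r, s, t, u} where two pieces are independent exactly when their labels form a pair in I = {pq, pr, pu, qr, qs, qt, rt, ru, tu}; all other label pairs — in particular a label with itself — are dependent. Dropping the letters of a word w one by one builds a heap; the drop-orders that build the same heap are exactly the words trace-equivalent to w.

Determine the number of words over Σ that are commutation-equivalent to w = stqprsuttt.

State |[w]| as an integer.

drop 0:s onto floor
drop 1:t onto {0:s}
drop 2:q onto floor
drop 3:p onto {1:t}
drop 4:r onto {0:s}
drop 5:s onto {3:p, 4:r}
drop 6:u onto {2:q, 5:s}
drop 7:t onto {5:s}
drop 8:t onto {7:t}
drop 9:t onto {8:t}
ground layer = {0:s, 2:q}
drop-orders for the pieces not yet dropped (sum over which currently-grounded one goes next):
  1 to go: {6} 1  {9} 1
  2 to go: {2,6} 1  {6,9} 2  {8,9} 1
  3 to go: {2,6,9} 3  {6,8,9} 3  {7,8,9} 1
  4 to go: {2,6,8,9} 6  {6,7,8,9} 4
  5 to go: {2,6,7,8,9} 10  {5,6,7,8,9} 4
  6 to go: {2,5,6,7,8,9} 14  {3,5,6,7,8,9} 4  {4,5,6,7,8,9} 4
  7 to go: {1,3,5,6,7,8,9} 4  {2,3,5,6,7,8,9} 18  {2,4,5,6,7,8,9} 18  {3,4,5,6,7,8,9} 8
  8 to go: {1,2,3,5,6,7,8,9} 22  {1,3,4,5,6,7,8,9} 12  {2,3,4,5,6,7,8,9} 44
  if 0:s drops first: 78 orders
  if 2:q drops first: 12 orders
heap linearizations: 90

90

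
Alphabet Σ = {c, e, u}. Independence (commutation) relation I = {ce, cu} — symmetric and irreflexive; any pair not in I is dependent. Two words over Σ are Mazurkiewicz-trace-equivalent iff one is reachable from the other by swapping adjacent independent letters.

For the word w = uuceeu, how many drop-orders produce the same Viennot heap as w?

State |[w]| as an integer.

6

piece 0:u — minimal
piece 1:u rests on {0:u}
piece 2:c — minimal
piece 3:e rests on {1:u}
piece 4:e rests on {3:e}
piece 5:u rests on {4:e}
minimal pieces: {0:u, 2:c}
ways to finish when only these pieces remain (= sum over removing one remaining piece with nothing left below it):
  1 left: {2}→1  {5}→1
  2 left: {2,5}→2  {4,5}→1
  3 left: {2,4,5}→3  {3,4,5}→1
  4 left: {1,3,4,5}→1  {2,3,4,5}→4
  placing 0:u first → 5 extensions
  placing 2:c first → 1 extensions
total linear extensions = 6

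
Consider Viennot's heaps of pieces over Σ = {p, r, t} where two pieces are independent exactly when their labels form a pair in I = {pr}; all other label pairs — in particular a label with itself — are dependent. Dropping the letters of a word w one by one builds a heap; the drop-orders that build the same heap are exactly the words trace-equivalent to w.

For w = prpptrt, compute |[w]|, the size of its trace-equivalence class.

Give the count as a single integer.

0(p) covers ∅
1(r) covers ∅
2(p) covers 0:p
3(p) covers 2:p
4(t) covers 1:r, 3:p
5(r) covers 4:t
6(t) covers 5:r
floor of heap: 0:p, 1:r
completions by unplaced set U, small U first (add the entries for U minus each lowest piece of U):
  |U|=1: {6}:1
  |U|=2: {5,6}:1
  |U|=3: {4,5,6}:1
  |U|=4: {1,4,5,6}:1  {3,4,5,6}:1
  |U|=5: {1,3,4,5,6}:2  {2,3,4,5,6}:1
  start at 0(p): 3
  start at 1(r): 1
sum over floor = 4

4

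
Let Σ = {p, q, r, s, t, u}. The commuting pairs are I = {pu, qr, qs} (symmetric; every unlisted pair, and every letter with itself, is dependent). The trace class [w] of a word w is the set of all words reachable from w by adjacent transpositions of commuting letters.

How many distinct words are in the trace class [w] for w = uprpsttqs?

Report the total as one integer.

4

piece 0:u — minimal
piece 1:p — minimal
piece 2:r rests on {0:u, 1:p}
piece 3:p rests on {2:r}
piece 4:s rests on {3:p}
piece 5:t rests on {4:s}
piece 6:t rests on {5:t}
piece 7:q rests on {6:t}
piece 8:s rests on {6:t}
minimal pieces: {0:u, 1:p}
ways to finish when only these pieces remain (= sum over removing one remaining piece with nothing left below it):
  1 left: {7}→1  {8}→1
  2 left: {7,8}→2
  3 left: {6,7,8}→2
  4 left: {5,6,7,8}→2
  5 left: {4,5,6,7,8}→2
  6 left: {3,4,5,6,7,8}→2
  7 left: {2,3,4,5,6,7,8}→2
  placing 0:u first → 2 extensions
  placing 1:p first → 2 extensions
total linear extensions = 4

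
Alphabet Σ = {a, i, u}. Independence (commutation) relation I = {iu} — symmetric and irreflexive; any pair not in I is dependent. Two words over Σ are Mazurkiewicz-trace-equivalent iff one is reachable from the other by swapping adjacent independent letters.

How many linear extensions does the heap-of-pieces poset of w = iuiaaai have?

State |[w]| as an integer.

drop 0:i onto floor
drop 1:u onto floor
drop 2:i onto {0:i}
drop 3:a onto {1:u, 2:i}
drop 4:a onto {3:a}
drop 5:a onto {4:a}
drop 6:i onto {5:a}
ground layer = {0:i, 1:u}
drop-orders for the pieces not yet dropped (sum over which currently-grounded one goes next):
  1 to go: {6} 1
  2 to go: {5,6} 1
  3 to go: {4,5,6} 1
  4 to go: {3,4,5,6} 1
  5 to go: {1,3,4,5,6} 1  {2,3,4,5,6} 1
  if 0:i drops first: 2 orders
  if 1:u drops first: 1 orders
heap linearizations: 3

3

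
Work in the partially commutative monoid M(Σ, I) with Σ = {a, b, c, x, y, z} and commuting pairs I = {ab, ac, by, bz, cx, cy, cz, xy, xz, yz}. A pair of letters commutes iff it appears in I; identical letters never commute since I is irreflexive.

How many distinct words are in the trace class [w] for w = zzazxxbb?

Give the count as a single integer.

piece 0:z — minimal
piece 1:z rests on {0:z}
piece 2:a rests on {1:z}
piece 3:z rests on {2:a}
piece 4:x rests on {2:a}
piece 5:x rests on {4:x}
piece 6:b rests on {5:x}
piece 7:b rests on {6:b}
minimal pieces: {0:z}
ways to finish when only these pieces remain (= sum over removing one remaining piece with nothing left below it):
  1 left: {3}→1  {7}→1
  2 left: {3,7}→2  {6,7}→1
  3 left: {3,6,7}→3  {5,6,7}→1
  4 left: {3,5,6,7}→4  {4,5,6,7}→1
  5 left: {3,4,5,6,7}→5
  6 left: {2,3,4,5,6,7}→5
  placing 0:z first → 5 extensions

5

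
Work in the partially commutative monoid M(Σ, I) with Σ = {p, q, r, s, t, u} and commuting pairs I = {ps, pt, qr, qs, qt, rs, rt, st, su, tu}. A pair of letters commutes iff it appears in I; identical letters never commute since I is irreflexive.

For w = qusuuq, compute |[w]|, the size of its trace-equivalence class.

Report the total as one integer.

0(q) covers ∅
1(u) covers 0:q
2(s) covers ∅
3(u) covers 1:u
4(u) covers 3:u
5(q) covers 4:u
floor of heap: 0:q, 2:s
completions by unplaced set U, small U first (add the entries for U minus each lowest piece of U):
  |U|=1: {2}:1  {5}:1
  |U|=2: {2,5}:2  {4,5}:1
  |U|=3: {2,4,5}:3  {3,4,5}:1
  |U|=4: {1,3,4,5}:1  {2,3,4,5}:4
  start at 0(q): 5
  start at 2(s): 1
sum over floor = 6

6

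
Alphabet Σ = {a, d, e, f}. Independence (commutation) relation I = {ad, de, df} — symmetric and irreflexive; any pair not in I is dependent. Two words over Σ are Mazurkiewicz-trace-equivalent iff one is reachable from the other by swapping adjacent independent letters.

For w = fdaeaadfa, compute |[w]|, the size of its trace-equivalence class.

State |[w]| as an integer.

drop 0:f onto floor
drop 1:d onto floor
drop 2:a onto {0:f}
drop 3:e onto {2:a}
drop 4:a onto {3:e}
drop 5:a onto {4:a}
drop 6:d onto {1:d}
drop 7:f onto {5:a}
drop 8:a onto {7:f}
ground layer = {0:f, 1:d}
drop-orders for the pieces not yet dropped (sum over which currently-grounded one goes next):
  1 to go: {6} 1  {8} 1
  2 to go: {1,6} 1  {6,8} 2  {7,8} 1
  3 to go: {1,6,8} 3  {5,7,8} 1  {6,7,8} 3
  4 to go: {1,6,7,8} 6  {4,5,7,8} 1  {5,6,7,8} 4
  5 to go: {1,5,6,7,8} 10  {3,4,5,7,8} 1  {4,5,6,7,8} 5
  6 to go: {1,4,5,6,7,8} 15  {2,3,4,5,7,8} 1  {3,4,5,6,7,8} 6
  7 to go: {0,2,3,4,5,7,8} 1  {1,3,4,5,6,7,8} 21  {2,3,4,5,6,7,8} 7
  if 0:f drops first: 28 orders
  if 1:d drops first: 8 orders
heap linearizations: 36

36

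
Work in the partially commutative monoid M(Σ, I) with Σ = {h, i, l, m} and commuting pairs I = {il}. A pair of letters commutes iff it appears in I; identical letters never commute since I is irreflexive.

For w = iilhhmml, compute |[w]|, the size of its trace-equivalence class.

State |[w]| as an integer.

piece 0:i — minimal
piece 1:i rests on {0:i}
piece 2:l — minimal
piece 3:h rests on {1:i, 2:l}
piece 4:h rests on {3:h}
piece 5:m rests on {4:h}
piece 6:m rests on {5:m}
piece 7:l rests on {6:m}
minimal pieces: {0:i, 2:l}
ways to finish when only these pieces remain (= sum over removing one remaining piece with nothing left below it):
  1 left: {7}→1
  2 left: {6,7}→1
  3 left: {5,6,7}→1
  4 left: {4,5,6,7}→1
  5 left: {3,4,5,6,7}→1
  6 left: {1,3,4,5,6,7}→1  {2,3,4,5,6,7}→1
  placing 0:i first → 2 extensions
  placing 2:l first → 1 extensions
total linear extensions = 3

3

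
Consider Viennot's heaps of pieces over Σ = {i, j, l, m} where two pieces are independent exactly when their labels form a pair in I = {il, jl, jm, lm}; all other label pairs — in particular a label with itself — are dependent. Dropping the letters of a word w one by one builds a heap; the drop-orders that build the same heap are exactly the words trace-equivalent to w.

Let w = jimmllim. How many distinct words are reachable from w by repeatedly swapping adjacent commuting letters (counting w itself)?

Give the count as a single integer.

28

0(j) covers ∅
1(i) covers 0:j
2(m) covers 1:i
3(m) covers 2:m
4(l) covers ∅
5(l) covers 4:l
6(i) covers 3:m
7(m) covers 6:i
floor of heap: 0:j, 4:l
completions by unplaced set U, small U first (add the entries for U minus each lowest piece of U):
  |U|=1: {5}:1  {7}:1
  |U|=2: {4,5}:1  {5,7}:2  {6,7}:1
  |U|=3: {3,6,7}:1  {4,5,7}:3  {5,6,7}:3
  |U|=4: {2,3,6,7}:1  {3,5,6,7}:4  {4,5,6,7}:6
  |U|=5: {1,2,3,6,7}:1  {2,3,5,6,7}:5  {3,4,5,6,7}:10
  |U|=6: {0,1,2,3,6,7}:1  {1,2,3,5,6,7}:6  {2,3,4,5,6,7}:15
  start at 0(j): 21
  start at 4(l): 7
sum over floor = 28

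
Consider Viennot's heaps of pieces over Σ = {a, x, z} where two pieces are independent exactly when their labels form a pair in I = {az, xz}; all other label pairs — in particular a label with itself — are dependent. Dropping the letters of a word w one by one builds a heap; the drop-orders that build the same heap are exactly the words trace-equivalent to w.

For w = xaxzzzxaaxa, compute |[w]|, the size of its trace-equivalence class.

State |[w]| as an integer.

0(x) covers ∅
1(a) covers 0:x
2(x) covers 1:a
3(z) covers ∅
4(z) covers 3:z
5(z) covers 4:z
6(x) covers 2:x
7(a) covers 6:x
8(a) covers 7:a
9(x) covers 8:a
10(a) covers 9:x
floor of heap: 0:x, 3:z
completions by unplaced set U, small U first (add the entries for U minus each lowest piece of U):
  |U|=1: {5}:1  {10}:1
  |U|=2: {4,5}:1  {5,10}:2  {9,10}:1
  |U|=3: {3,4,5}:1  {4,5,10}:3  {5,9,10}:3  {8,9,10}:1
  |U|=4: {3,4,5,10}:4  {4,5,9,10}:6  {5,8,9,10}:4  {7,8,9,10}:1
  |U|=5: {3,4,5,9,10}:10  {4,5,8,9,10}:10  {5,7,8,9,10}:5  {6,7,8,9,10}:1
  |U|=6: {2,6,7,8,9,10}:1  {3,4,5,8,9,10}:20  {4,5,7,8,9,10}:15  {5,6,7,8,9,10}:6
  |U|=7: {1,2,6,7,8,9,10}:1  {2,5,6,7,8,9,10}:7  {3,4,5,7,8,9,10}:35  {4,5,6,7,8,9,10}:21
  |U|=8: {0,1,2,6,7,8,9,10}:1  {1,2,5,6,7,8,9,10}:8  {2,4,5,6,7,8,9,10}:28  {3,4,5,6,7,8,9,10}:56
  |U|=9: {0,1,2,5,6,7,8,9,10}:9  {1,2,4,5,6,7,8,9,10}:36  {2,3,4,5,6,7,8,9,10}:84
  start at 0(x): 120
  start at 3(z): 45
sum over floor = 165

165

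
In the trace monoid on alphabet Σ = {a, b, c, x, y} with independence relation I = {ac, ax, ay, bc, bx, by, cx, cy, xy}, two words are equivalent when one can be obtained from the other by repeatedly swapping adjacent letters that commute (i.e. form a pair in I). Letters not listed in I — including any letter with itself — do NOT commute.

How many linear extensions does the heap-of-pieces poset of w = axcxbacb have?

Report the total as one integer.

420

0(a) covers ∅
1(x) covers ∅
2(c) covers ∅
3(x) covers 1:x
4(b) covers 0:a
5(a) covers 4:b
6(c) covers 2:c
7(b) covers 5:a
floor of heap: 0:a, 1:x, 2:c
completions by unplaced set U, small U first (add the entries for U minus each lowest piece of U):
  |U|=1: {3}:1  {6}:1  {7}:1
  |U|=2: {1,3}:1  {2,6}:1  {3,6}:2  {3,7}:2  {5,7}:1  {6,7}:2
  |U|=3: {1,3,6}:3  {1,3,7}:3  {2,3,6}:3  {2,6,7}:3  {3,5,7}:3  {3,6,7}:6  {4,5,7}:1  {5,6,7}:3
  |U|=4: {0,4,5,7}:1  {1,2,3,6}:6  {1,3,5,7}:6  {1,3,6,7}:12  {2,3,6,7}:12  {2,5,6,7}:6  {3,4,5,7}:4  {3,5,6,7}:12  {4,5,6,7}:4
  |U|=5: {0,3,4,5,7}:5  {0,4,5,6,7}:5  {1,2,3,6,7}:30  {1,3,4,5,7}:10  {1,3,5,6,7}:30  {2,3,5,6,7}:30  {2,4,5,6,7}:10  {3,4,5,6,7}:20
  |U|=6: {0,1,3,4,5,7}:15  {0,2,4,5,6,7}:15  {0,3,4,5,6,7}:30  {1,2,3,5,6,7}:90  {1,3,4,5,6,7}:60  {2,3,4,5,6,7}:60
  start at 0(a): 210
  start at 1(x): 105
  start at 2(c): 105
sum over floor = 420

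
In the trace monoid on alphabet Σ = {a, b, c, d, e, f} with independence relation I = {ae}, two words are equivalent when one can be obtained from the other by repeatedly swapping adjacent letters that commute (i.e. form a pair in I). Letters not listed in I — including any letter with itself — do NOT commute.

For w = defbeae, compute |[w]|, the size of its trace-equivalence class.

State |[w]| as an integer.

piece 0:d — minimal
piece 1:e rests on {0:d}
piece 2:f rests on {1:e}
piece 3:b rests on {2:f}
piece 4:e rests on {3:b}
piece 5:a rests on {3:b}
piece 6:e rests on {4:e}
minimal pieces: {0:d}
ways to finish when only these pieces remain (= sum over removing one remaining piece with nothing left below it):
  1 left: {5}→1  {6}→1
  2 left: {4,6}→1  {5,6}→2
  3 left: {4,5,6}→3
  4 left: {3,4,5,6}→3
  5 left: {2,3,4,5,6}→3
  placing 0:d first → 3 extensions

3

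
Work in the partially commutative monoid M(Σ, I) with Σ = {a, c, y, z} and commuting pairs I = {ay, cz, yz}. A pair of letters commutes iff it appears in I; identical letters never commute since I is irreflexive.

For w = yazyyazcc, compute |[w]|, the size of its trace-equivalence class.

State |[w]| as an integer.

75

drop 0:y onto floor
drop 1:a onto floor
drop 2:z onto {1:a}
drop 3:y onto {0:y}
drop 4:y onto {3:y}
drop 5:a onto {2:z}
drop 6:z onto {5:a}
drop 7:c onto {4:y, 5:a}
drop 8:c onto {7:c}
ground layer = {0:y, 1:a}
drop-orders for the pieces not yet dropped (sum over which currently-grounded one goes next):
  1 to go: {6} 1  {8} 1
  2 to go: {6,8} 2  {7,8} 1
  3 to go: {4,7,8} 1  {6,7,8} 3
  4 to go: {3,4,7,8} 1  {4,6,7,8} 4  {5,6,7,8} 3
  5 to go: {0,3,4,7,8} 1  {2,5,6,7,8} 3  {3,4,6,7,8} 5  {4,5,6,7,8} 7
  6 to go: {0,3,4,6,7,8} 6  {1,2,5,6,7,8} 3  {2,4,5,6,7,8} 10  {3,4,5,6,7,8} 12
  7 to go: {0,3,4,5,6,7,8} 18  {1,2,4,5,6,7,8} 13  {2,3,4,5,6,7,8} 22
  if 0:y drops first: 35 orders
  if 1:a drops first: 40 orders
heap linearizations: 75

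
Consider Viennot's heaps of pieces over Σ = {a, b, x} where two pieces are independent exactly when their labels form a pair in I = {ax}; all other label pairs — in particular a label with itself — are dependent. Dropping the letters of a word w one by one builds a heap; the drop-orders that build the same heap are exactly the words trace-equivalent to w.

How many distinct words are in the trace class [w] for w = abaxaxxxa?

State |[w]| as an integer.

35

drop 0:a onto floor
drop 1:b onto {0:a}
drop 2:a onto {1:b}
drop 3:x onto {1:b}
drop 4:a onto {2:a}
drop 5:x onto {3:x}
drop 6:x onto {5:x}
drop 7:x onto {6:x}
drop 8:a onto {4:a}
ground layer = {0:a}
drop-orders for the pieces not yet dropped (sum over which currently-grounded one goes next):
  1 to go: {7} 1  {8} 1
  2 to go: {4,8} 1  {6,7} 1  {7,8} 2
  3 to go: {2,4,8} 1  {4,7,8} 3  {5,6,7} 1  {6,7,8} 3
  4 to go: {2,4,7,8} 4  {3,5,6,7} 1  {4,6,7,8} 6  {5,6,7,8} 4
  5 to go: {2,4,6,7,8} 10  {3,5,6,7,8} 5  {4,5,6,7,8} 10
  6 to go: {2,4,5,6,7,8} 20  {3,4,5,6,7,8} 15
  7 to go: {2,3,4,5,6,7,8} 35
  if 0:a drops first: 35 orders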